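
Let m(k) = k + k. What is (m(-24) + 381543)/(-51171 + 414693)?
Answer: 127165/121174 ≈ 1.0494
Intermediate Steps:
m(k) = 2*k
(m(-24) + 381543)/(-51171 + 414693) = (2*(-24) + 381543)/(-51171 + 414693) = (-48 + 381543)/363522 = 381495*(1/363522) = 127165/121174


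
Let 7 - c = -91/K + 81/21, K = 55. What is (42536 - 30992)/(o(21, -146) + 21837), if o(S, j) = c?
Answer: 1111110/2102273 ≈ 0.52853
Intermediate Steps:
c = 1847/385 (c = 7 - (-91/55 + 81/21) = 7 - (-91*1/55 + 81*(1/21)) = 7 - (-91/55 + 27/7) = 7 - 1*848/385 = 7 - 848/385 = 1847/385 ≈ 4.7974)
o(S, j) = 1847/385
(42536 - 30992)/(o(21, -146) + 21837) = (42536 - 30992)/(1847/385 + 21837) = 11544/(8409092/385) = 11544*(385/8409092) = 1111110/2102273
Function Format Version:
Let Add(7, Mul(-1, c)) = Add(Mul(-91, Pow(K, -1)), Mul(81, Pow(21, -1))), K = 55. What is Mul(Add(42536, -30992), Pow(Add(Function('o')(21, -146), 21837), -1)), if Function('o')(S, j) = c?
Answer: Rational(1111110, 2102273) ≈ 0.52853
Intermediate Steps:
c = Rational(1847, 385) (c = Add(7, Mul(-1, Add(Mul(-91, Pow(55, -1)), Mul(81, Pow(21, -1))))) = Add(7, Mul(-1, Add(Mul(-91, Rational(1, 55)), Mul(81, Rational(1, 21))))) = Add(7, Mul(-1, Add(Rational(-91, 55), Rational(27, 7)))) = Add(7, Mul(-1, Rational(848, 385))) = Add(7, Rational(-848, 385)) = Rational(1847, 385) ≈ 4.7974)
Function('o')(S, j) = Rational(1847, 385)
Mul(Add(42536, -30992), Pow(Add(Function('o')(21, -146), 21837), -1)) = Mul(Add(42536, -30992), Pow(Add(Rational(1847, 385), 21837), -1)) = Mul(11544, Pow(Rational(8409092, 385), -1)) = Mul(11544, Rational(385, 8409092)) = Rational(1111110, 2102273)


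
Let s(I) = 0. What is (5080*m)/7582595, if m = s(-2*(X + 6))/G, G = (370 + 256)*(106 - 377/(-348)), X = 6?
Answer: 0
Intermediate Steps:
G = 402205/6 (G = 626*(106 - 377*(-1/348)) = 626*(106 + 13/12) = 626*(1285/12) = 402205/6 ≈ 67034.)
m = 0 (m = 0/(402205/6) = 0*(6/402205) = 0)
(5080*m)/7582595 = (5080*0)/7582595 = 0*(1/7582595) = 0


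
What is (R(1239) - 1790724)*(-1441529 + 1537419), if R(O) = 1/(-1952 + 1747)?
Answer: -7040213517938/41 ≈ -1.7171e+11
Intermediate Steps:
R(O) = -1/205 (R(O) = 1/(-205) = -1/205)
(R(1239) - 1790724)*(-1441529 + 1537419) = (-1/205 - 1790724)*(-1441529 + 1537419) = -367098421/205*95890 = -7040213517938/41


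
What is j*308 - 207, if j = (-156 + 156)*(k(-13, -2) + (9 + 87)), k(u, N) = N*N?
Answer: -207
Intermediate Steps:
k(u, N) = N²
j = 0 (j = (-156 + 156)*((-2)² + (9 + 87)) = 0*(4 + 96) = 0*100 = 0)
j*308 - 207 = 0*308 - 207 = 0 - 207 = -207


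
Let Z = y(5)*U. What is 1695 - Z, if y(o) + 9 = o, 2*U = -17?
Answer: 1661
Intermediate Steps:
U = -17/2 (U = (½)*(-17) = -17/2 ≈ -8.5000)
y(o) = -9 + o
Z = 34 (Z = (-9 + 5)*(-17/2) = -4*(-17/2) = 34)
1695 - Z = 1695 - 1*34 = 1695 - 34 = 1661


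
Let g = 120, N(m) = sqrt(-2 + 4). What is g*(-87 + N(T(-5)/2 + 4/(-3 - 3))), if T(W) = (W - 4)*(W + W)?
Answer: -10440 + 120*sqrt(2) ≈ -10270.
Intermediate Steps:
T(W) = 2*W*(-4 + W) (T(W) = (-4 + W)*(2*W) = 2*W*(-4 + W))
N(m) = sqrt(2)
g*(-87 + N(T(-5)/2 + 4/(-3 - 3))) = 120*(-87 + sqrt(2)) = -10440 + 120*sqrt(2)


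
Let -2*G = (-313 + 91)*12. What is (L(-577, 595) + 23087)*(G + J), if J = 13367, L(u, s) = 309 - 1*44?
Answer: 343251048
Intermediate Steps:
L(u, s) = 265 (L(u, s) = 309 - 44 = 265)
G = 1332 (G = -(-313 + 91)*12/2 = -(-111)*12 = -1/2*(-2664) = 1332)
(L(-577, 595) + 23087)*(G + J) = (265 + 23087)*(1332 + 13367) = 23352*14699 = 343251048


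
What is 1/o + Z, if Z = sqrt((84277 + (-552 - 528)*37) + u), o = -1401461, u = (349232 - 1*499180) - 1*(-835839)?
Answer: -1/1401461 + 4*sqrt(45638) ≈ 854.52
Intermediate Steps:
u = 685891 (u = (349232 - 499180) + 835839 = -149948 + 835839 = 685891)
Z = 4*sqrt(45638) (Z = sqrt((84277 + (-552 - 528)*37) + 685891) = sqrt((84277 - 1080*37) + 685891) = sqrt((84277 - 39960) + 685891) = sqrt(44317 + 685891) = sqrt(730208) = 4*sqrt(45638) ≈ 854.52)
1/o + Z = 1/(-1401461) + 4*sqrt(45638) = -1/1401461 + 4*sqrt(45638)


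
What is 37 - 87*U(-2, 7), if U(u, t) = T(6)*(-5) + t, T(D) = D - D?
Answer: -572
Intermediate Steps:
T(D) = 0
U(u, t) = t (U(u, t) = 0*(-5) + t = 0 + t = t)
37 - 87*U(-2, 7) = 37 - 87*7 = 37 - 609 = -572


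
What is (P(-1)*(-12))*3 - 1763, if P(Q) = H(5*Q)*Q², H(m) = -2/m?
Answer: -8887/5 ≈ -1777.4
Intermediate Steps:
P(Q) = -2*Q/5 (P(Q) = (-2*1/(5*Q))*Q² = (-2/(5*Q))*Q² = -2*Q/5)
(P(-1)*(-12))*3 - 1763 = (-⅖*(-1)*(-12))*3 - 1763 = ((⅖)*(-12))*3 - 1763 = -24/5*3 - 1763 = -72/5 - 1763 = -8887/5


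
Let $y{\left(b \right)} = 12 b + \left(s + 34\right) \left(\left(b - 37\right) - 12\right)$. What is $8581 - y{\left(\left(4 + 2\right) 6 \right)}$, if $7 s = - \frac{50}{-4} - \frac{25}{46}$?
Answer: $\frac{1386726}{161} \approx 8613.2$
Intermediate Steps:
$s = \frac{275}{161}$ ($s = \frac{- \frac{50}{-4} - \frac{25}{46}}{7} = \frac{\left(-50\right) \left(- \frac{1}{4}\right) - \frac{25}{46}}{7} = \frac{\frac{25}{2} - \frac{25}{46}}{7} = \frac{1}{7} \cdot \frac{275}{23} = \frac{275}{161} \approx 1.7081$)
$y{\left(b \right)} = - \frac{40243}{23} + \frac{7681 b}{161}$ ($y{\left(b \right)} = 12 b + \left(\frac{275}{161} + 34\right) \left(\left(b - 37\right) - 12\right) = 12 b + \frac{5749 \left(\left(-37 + b\right) - 12\right)}{161} = 12 b + \frac{5749 \left(-49 + b\right)}{161} = 12 b + \left(- \frac{40243}{23} + \frac{5749 b}{161}\right) = - \frac{40243}{23} + \frac{7681 b}{161}$)
$8581 - y{\left(\left(4 + 2\right) 6 \right)} = 8581 - \left(- \frac{40243}{23} + \frac{7681 \left(4 + 2\right) 6}{161}\right) = 8581 - \left(- \frac{40243}{23} + \frac{7681 \cdot 6 \cdot 6}{161}\right) = 8581 - \left(- \frac{40243}{23} + \frac{7681}{161} \cdot 36\right) = 8581 - \left(- \frac{40243}{23} + \frac{276516}{161}\right) = 8581 - - \frac{5185}{161} = 8581 + \frac{5185}{161} = \frac{1386726}{161}$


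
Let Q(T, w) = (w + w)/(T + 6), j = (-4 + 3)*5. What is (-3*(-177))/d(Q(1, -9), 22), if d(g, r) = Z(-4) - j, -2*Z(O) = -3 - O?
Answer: 118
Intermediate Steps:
Z(O) = 3/2 + O/2 (Z(O) = -(-3 - O)/2 = 3/2 + O/2)
j = -5 (j = -1*5 = -5)
Q(T, w) = 2*w/(6 + T) (Q(T, w) = (2*w)/(6 + T) = 2*w/(6 + T))
d(g, r) = 9/2 (d(g, r) = (3/2 + (1/2)*(-4)) - 1*(-5) = (3/2 - 2) + 5 = -1/2 + 5 = 9/2)
(-3*(-177))/d(Q(1, -9), 22) = (-3*(-177))/(9/2) = 531*(2/9) = 118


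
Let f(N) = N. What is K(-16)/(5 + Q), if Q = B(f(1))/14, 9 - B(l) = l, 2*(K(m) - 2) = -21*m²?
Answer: -18802/39 ≈ -482.10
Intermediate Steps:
K(m) = 2 - 21*m²/2 (K(m) = 2 + (-21*m²)/2 = 2 - 21*m²/2)
B(l) = 9 - l
Q = 4/7 (Q = (9 - 1*1)/14 = (9 - 1)*(1/14) = 8*(1/14) = 4/7 ≈ 0.57143)
K(-16)/(5 + Q) = (2 - 21/2*(-16)²)/(5 + 4/7) = (2 - 21/2*256)/(39/7) = (2 - 2688)*(7/39) = -2686*7/39 = -18802/39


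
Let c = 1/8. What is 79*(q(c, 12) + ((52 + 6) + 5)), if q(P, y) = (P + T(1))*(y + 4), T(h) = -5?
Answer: -1185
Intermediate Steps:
c = ⅛ ≈ 0.12500
q(P, y) = (-5 + P)*(4 + y) (q(P, y) = (P - 5)*(y + 4) = (-5 + P)*(4 + y))
79*(q(c, 12) + ((52 + 6) + 5)) = 79*((-20 - 5*12 + 4*(⅛) + (⅛)*12) + ((52 + 6) + 5)) = 79*((-20 - 60 + ½ + 3/2) + (58 + 5)) = 79*(-78 + 63) = 79*(-15) = -1185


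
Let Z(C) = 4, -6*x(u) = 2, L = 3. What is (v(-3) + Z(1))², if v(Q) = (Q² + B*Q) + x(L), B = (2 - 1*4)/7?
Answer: 80656/441 ≈ 182.89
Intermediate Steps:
x(u) = -⅓ (x(u) = -⅙*2 = -⅓)
B = -2/7 (B = (2 - 4)*(⅐) = -2*⅐ = -2/7 ≈ -0.28571)
v(Q) = -⅓ + Q² - 2*Q/7 (v(Q) = (Q² - 2*Q/7) - ⅓ = -⅓ + Q² - 2*Q/7)
(v(-3) + Z(1))² = ((-⅓ + (-3)² - 2/7*(-3)) + 4)² = ((-⅓ + 9 + 6/7) + 4)² = (200/21 + 4)² = (284/21)² = 80656/441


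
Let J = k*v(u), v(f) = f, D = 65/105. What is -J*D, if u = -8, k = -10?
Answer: -1040/21 ≈ -49.524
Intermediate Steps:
D = 13/21 (D = 65*(1/105) = 13/21 ≈ 0.61905)
J = 80 (J = -10*(-8) = 80)
-J*D = -80*13/21 = -1*1040/21 = -1040/21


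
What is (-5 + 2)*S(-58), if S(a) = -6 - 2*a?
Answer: -330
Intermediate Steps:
(-5 + 2)*S(-58) = (-5 + 2)*(-6 - 2*(-58)) = -3*(-6 + 116) = -3*110 = -330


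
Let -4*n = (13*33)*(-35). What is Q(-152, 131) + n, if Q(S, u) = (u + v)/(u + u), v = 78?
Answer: 1967383/524 ≈ 3754.5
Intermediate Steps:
Q(S, u) = (78 + u)/(2*u) (Q(S, u) = (u + 78)/(u + u) = (78 + u)/((2*u)) = (78 + u)*(1/(2*u)) = (78 + u)/(2*u))
n = 15015/4 (n = -13*33*(-35)/4 = -429*(-35)/4 = -1/4*(-15015) = 15015/4 ≈ 3753.8)
Q(-152, 131) + n = (1/2)*(78 + 131)/131 + 15015/4 = (1/2)*(1/131)*209 + 15015/4 = 209/262 + 15015/4 = 1967383/524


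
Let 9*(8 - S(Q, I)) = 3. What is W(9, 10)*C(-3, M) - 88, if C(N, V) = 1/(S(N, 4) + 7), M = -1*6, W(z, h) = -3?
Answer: -3881/44 ≈ -88.205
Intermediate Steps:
S(Q, I) = 23/3 (S(Q, I) = 8 - 1/9*3 = 8 - 1/3 = 23/3)
M = -6
C(N, V) = 3/44 (C(N, V) = 1/(23/3 + 7) = 1/(44/3) = 3/44)
W(9, 10)*C(-3, M) - 88 = -3*3/44 - 88 = -9/44 - 88 = -3881/44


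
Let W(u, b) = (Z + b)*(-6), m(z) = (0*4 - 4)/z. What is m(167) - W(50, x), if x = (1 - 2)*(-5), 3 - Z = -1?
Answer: 9014/167 ≈ 53.976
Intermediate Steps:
Z = 4 (Z = 3 - 1*(-1) = 3 + 1 = 4)
m(z) = -4/z (m(z) = (0 - 4)/z = -4/z)
x = 5 (x = -1*(-5) = 5)
W(u, b) = -24 - 6*b (W(u, b) = (4 + b)*(-6) = -24 - 6*b)
m(167) - W(50, x) = -4/167 - (-24 - 6*5) = -4*1/167 - (-24 - 30) = -4/167 - 1*(-54) = -4/167 + 54 = 9014/167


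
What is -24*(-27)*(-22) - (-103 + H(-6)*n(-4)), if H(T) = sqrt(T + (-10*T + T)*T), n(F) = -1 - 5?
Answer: -14153 + 6*I*sqrt(330) ≈ -14153.0 + 109.0*I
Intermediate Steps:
n(F) = -6
H(T) = sqrt(T - 9*T**2) (H(T) = sqrt(T + (-9*T)*T) = sqrt(T - 9*T**2))
-24*(-27)*(-22) - (-103 + H(-6)*n(-4)) = -24*(-27)*(-22) - (-103 + sqrt(-6*(1 - 9*(-6)))*(-6)) = 648*(-22) - (-103 + sqrt(-6*(1 + 54))*(-6)) = -14256 - (-103 + sqrt(-6*55)*(-6)) = -14256 - (-103 + sqrt(-330)*(-6)) = -14256 - (-103 + (I*sqrt(330))*(-6)) = -14256 - (-103 - 6*I*sqrt(330)) = -14256 + (103 + 6*I*sqrt(330)) = -14153 + 6*I*sqrt(330)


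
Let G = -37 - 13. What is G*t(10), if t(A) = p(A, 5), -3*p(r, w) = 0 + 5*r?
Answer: 2500/3 ≈ 833.33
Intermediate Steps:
p(r, w) = -5*r/3 (p(r, w) = -(0 + 5*r)/3 = -5*r/3)
t(A) = -5*A/3
G = -50
G*t(10) = -(-250)*10/3 = -50*(-50/3) = 2500/3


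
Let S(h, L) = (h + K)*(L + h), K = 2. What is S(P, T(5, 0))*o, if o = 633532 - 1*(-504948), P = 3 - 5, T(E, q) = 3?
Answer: 0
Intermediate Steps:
P = -2
S(h, L) = (2 + h)*(L + h) (S(h, L) = (h + 2)*(L + h) = (2 + h)*(L + h))
o = 1138480 (o = 633532 + 504948 = 1138480)
S(P, T(5, 0))*o = ((-2)² + 2*3 + 2*(-2) + 3*(-2))*1138480 = (4 + 6 - 4 - 6)*1138480 = 0*1138480 = 0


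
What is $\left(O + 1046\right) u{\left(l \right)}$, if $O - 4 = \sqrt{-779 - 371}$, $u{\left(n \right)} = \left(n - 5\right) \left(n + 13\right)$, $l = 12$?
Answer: $183750 + 875 i \sqrt{46} \approx 1.8375 \cdot 10^{5} + 5934.5 i$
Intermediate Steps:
$u{\left(n \right)} = \left(-5 + n\right) \left(13 + n\right)$
$O = 4 + 5 i \sqrt{46}$ ($O = 4 + \sqrt{-779 - 371} = 4 + \sqrt{-1150} = 4 + 5 i \sqrt{46} \approx 4.0 + 33.912 i$)
$\left(O + 1046\right) u{\left(l \right)} = \left(\left(4 + 5 i \sqrt{46}\right) + 1046\right) \left(-65 + 12^{2} + 8 \cdot 12\right) = \left(1050 + 5 i \sqrt{46}\right) \left(-65 + 144 + 96\right) = \left(1050 + 5 i \sqrt{46}\right) 175 = 183750 + 875 i \sqrt{46}$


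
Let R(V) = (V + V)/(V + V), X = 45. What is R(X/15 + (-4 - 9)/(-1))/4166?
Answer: 1/4166 ≈ 0.00024004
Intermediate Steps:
R(V) = 1 (R(V) = (2*V)/((2*V)) = (2*V)*(1/(2*V)) = 1)
R(X/15 + (-4 - 9)/(-1))/4166 = 1/4166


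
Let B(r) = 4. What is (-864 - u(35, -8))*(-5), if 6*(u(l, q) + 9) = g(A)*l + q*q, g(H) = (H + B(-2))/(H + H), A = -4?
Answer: 12985/3 ≈ 4328.3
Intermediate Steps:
g(H) = (4 + H)/(2*H) (g(H) = (H + 4)/(H + H) = (4 + H)/((2*H)) = (4 + H)*(1/(2*H)) = (4 + H)/(2*H))
u(l, q) = -9 + q²/6 (u(l, q) = -9 + (((½)*(4 - 4)/(-4))*l + q*q)/6 = -9 + (((½)*(-¼)*0)*l + q²)/6 = -9 + (0*l + q²)/6 = -9 + (0 + q²)/6 = -9 + q²/6)
(-864 - u(35, -8))*(-5) = (-864 - (-9 + (⅙)*(-8)²))*(-5) = (-864 - (-9 + (⅙)*64))*(-5) = (-864 - (-9 + 32/3))*(-5) = (-864 - 1*5/3)*(-5) = (-864 - 5/3)*(-5) = -2597/3*(-5) = 12985/3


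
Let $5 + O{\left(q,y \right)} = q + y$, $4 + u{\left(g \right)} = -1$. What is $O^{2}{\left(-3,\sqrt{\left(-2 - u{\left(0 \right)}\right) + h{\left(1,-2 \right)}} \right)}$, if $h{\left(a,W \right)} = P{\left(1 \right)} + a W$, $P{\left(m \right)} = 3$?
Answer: $36$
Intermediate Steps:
$u{\left(g \right)} = -5$ ($u{\left(g \right)} = -4 - 1 = -5$)
$h{\left(a,W \right)} = 3 + W a$ ($h{\left(a,W \right)} = 3 + a W = 3 + W a$)
$O{\left(q,y \right)} = -5 + q + y$ ($O{\left(q,y \right)} = -5 + \left(q + y\right) = -5 + q + y$)
$O^{2}{\left(-3,\sqrt{\left(-2 - u{\left(0 \right)}\right) + h{\left(1,-2 \right)}} \right)} = \left(-5 - 3 + \sqrt{\left(-2 - -5\right) + \left(3 - 2\right)}\right)^{2} = \left(-5 - 3 + \sqrt{\left(-2 + 5\right) + \left(3 - 2\right)}\right)^{2} = \left(-5 - 3 + \sqrt{3 + 1}\right)^{2} = \left(-5 - 3 + \sqrt{4}\right)^{2} = \left(-5 - 3 + 2\right)^{2} = \left(-6\right)^{2} = 36$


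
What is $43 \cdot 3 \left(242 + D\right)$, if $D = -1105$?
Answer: $-111327$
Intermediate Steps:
$43 \cdot 3 \left(242 + D\right) = 43 \cdot 3 \left(242 - 1105\right) = 129 \left(-863\right) = -111327$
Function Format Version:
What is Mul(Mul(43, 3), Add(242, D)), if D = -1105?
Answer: -111327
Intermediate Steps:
Mul(Mul(43, 3), Add(242, D)) = Mul(Mul(43, 3), Add(242, -1105)) = Mul(129, -863) = -111327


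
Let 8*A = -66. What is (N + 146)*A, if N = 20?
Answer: -2739/2 ≈ -1369.5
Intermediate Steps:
A = -33/4 (A = (1/8)*(-66) = -33/4 ≈ -8.2500)
(N + 146)*A = (20 + 146)*(-33/4) = 166*(-33/4) = -2739/2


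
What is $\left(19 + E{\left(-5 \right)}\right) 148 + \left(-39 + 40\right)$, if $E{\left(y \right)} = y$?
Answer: $2073$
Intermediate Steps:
$\left(19 + E{\left(-5 \right)}\right) 148 + \left(-39 + 40\right) = \left(19 - 5\right) 148 + \left(-39 + 40\right) = 14 \cdot 148 + 1 = 2072 + 1 = 2073$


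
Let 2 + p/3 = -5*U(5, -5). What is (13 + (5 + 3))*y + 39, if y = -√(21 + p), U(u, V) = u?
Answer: 39 - 42*I*√15 ≈ 39.0 - 162.67*I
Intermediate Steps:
p = -81 (p = -6 + 3*(-5*5) = -6 + 3*(-25) = -6 - 75 = -81)
y = -2*I*√15 (y = -√(21 - 81) = -√(-60) = -2*I*√15 ≈ -7.746*I)
(13 + (5 + 3))*y + 39 = (13 + (5 + 3))*(-2*I*√15) + 39 = (13 + 8)*(-2*I*√15) + 39 = 21*(-2*I*√15) + 39 = -42*I*√15 + 39 = 39 - 42*I*√15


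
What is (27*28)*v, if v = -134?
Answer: -101304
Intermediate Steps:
(27*28)*v = (27*28)*(-134) = 756*(-134) = -101304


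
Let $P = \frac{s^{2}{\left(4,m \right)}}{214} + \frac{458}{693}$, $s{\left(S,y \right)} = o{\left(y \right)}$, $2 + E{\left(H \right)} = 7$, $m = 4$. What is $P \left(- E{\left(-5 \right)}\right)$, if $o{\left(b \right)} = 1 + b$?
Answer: $- \frac{576685}{148302} \approx -3.8886$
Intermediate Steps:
$E{\left(H \right)} = 5$ ($E{\left(H \right)} = -2 + 7 = 5$)
$s{\left(S,y \right)} = 1 + y$
$P = \frac{115337}{148302}$ ($P = \frac{\left(1 + 4\right)^{2}}{214} + \frac{458}{693} = 5^{2} \cdot \frac{1}{214} + 458 \cdot \frac{1}{693} = 25 \cdot \frac{1}{214} + \frac{458}{693} = \frac{25}{214} + \frac{458}{693} = \frac{115337}{148302} \approx 0.77772$)
$P \left(- E{\left(-5 \right)}\right) = \frac{115337 \left(\left(-1\right) 5\right)}{148302} = \frac{115337}{148302} \left(-5\right) = - \frac{576685}{148302}$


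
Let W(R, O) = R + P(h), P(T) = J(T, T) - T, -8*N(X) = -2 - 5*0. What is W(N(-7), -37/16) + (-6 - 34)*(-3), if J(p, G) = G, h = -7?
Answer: 481/4 ≈ 120.25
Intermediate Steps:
N(X) = ¼ (N(X) = -(-2 - 5*0)/8 = -(-2 + 0)/8 = -⅛*(-2) = ¼)
P(T) = 0 (P(T) = T - T = 0)
W(R, O) = R (W(R, O) = R + 0 = R)
W(N(-7), -37/16) + (-6 - 34)*(-3) = ¼ + (-6 - 34)*(-3) = ¼ - 40*(-3) = ¼ + 120 = 481/4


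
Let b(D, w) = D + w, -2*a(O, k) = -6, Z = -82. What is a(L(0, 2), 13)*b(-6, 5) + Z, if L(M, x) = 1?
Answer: -85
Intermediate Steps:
a(O, k) = 3 (a(O, k) = -1/2*(-6) = 3)
a(L(0, 2), 13)*b(-6, 5) + Z = 3*(-6 + 5) - 82 = 3*(-1) - 82 = -3 - 82 = -85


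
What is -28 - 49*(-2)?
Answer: 70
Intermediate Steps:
-28 - 49*(-2) = -28 + 98 = 70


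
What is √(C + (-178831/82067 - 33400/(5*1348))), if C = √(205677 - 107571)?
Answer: √(-5457139112757523 + 764886361983241*√98106)/27656579 ≈ 17.495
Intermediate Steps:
C = √98106 ≈ 313.22
√(C + (-178831/82067 - 33400/(5*1348))) = √(√98106 + (-178831/82067 - 33400/(5*1348))) = √(√98106 + (-178831*1/82067 - 33400/6740)) = √(√98106 + (-178831/82067 - 33400*1/6740)) = √(√98106 + (-178831/82067 - 1670/337)) = √(√98106 - 197317937/27656579) = √(-197317937/27656579 + √98106)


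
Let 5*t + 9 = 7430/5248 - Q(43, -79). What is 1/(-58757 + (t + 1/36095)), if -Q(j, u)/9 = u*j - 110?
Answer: -94713280/6163098906983 ≈ -1.5368e-5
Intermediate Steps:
Q(j, u) = 990 - 9*j*u (Q(j, u) = -9*(u*j - 110) = -9*(j*u - 110) = -9*(-110 + j*u) = 990 - 9*j*u)
t = -82841213/13120 (t = -9/5 + (7430/5248 - (990 - 9*43*(-79)))/5 = -9/5 + (7430*(1/5248) - (990 + 30573))/5 = -9/5 + (3715/2624 - 1*31563)/5 = -9/5 + (3715/2624 - 31563)/5 = -9/5 + (⅕)*(-82817597/2624) = -9/5 - 82817597/13120 = -82841213/13120 ≈ -6314.1)
1/(-58757 + (t + 1/36095)) = 1/(-58757 + (-82841213/13120 + 1/36095)) = 1/(-58757 - 598030714023/94713280) = 1/(-6163098906983/94713280) = -94713280/6163098906983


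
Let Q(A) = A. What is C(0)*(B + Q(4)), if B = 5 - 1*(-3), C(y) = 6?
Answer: 72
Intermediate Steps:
B = 8 (B = 5 + 3 = 8)
C(0)*(B + Q(4)) = 6*(8 + 4) = 6*12 = 72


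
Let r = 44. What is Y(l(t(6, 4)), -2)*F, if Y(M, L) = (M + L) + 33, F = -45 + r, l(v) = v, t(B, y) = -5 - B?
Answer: -20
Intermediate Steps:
F = -1 (F = -45 + 44 = -1)
Y(M, L) = 33 + L + M (Y(M, L) = (L + M) + 33 = 33 + L + M)
Y(l(t(6, 4)), -2)*F = (33 - 2 + (-5 - 1*6))*(-1) = (33 - 2 + (-5 - 6))*(-1) = (33 - 2 - 11)*(-1) = 20*(-1) = -20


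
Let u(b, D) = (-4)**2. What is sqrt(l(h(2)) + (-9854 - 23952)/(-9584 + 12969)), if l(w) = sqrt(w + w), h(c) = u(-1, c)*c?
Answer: I*sqrt(22767510)/3385 ≈ 1.4096*I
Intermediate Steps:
u(b, D) = 16
h(c) = 16*c
l(w) = sqrt(2)*sqrt(w) (l(w) = sqrt(2*w) = sqrt(2)*sqrt(w))
sqrt(l(h(2)) + (-9854 - 23952)/(-9584 + 12969)) = sqrt(sqrt(2)*sqrt(16*2) + (-9854 - 23952)/(-9584 + 12969)) = sqrt(sqrt(2)*sqrt(32) - 33806/3385) = sqrt(sqrt(2)*(4*sqrt(2)) - 33806*1/3385) = sqrt(8 - 33806/3385) = sqrt(-6726/3385) = I*sqrt(22767510)/3385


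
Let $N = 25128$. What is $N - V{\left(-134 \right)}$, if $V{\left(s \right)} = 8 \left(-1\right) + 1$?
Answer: $25135$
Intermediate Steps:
$V{\left(s \right)} = -7$ ($V{\left(s \right)} = -8 + 1 = -7$)
$N - V{\left(-134 \right)} = 25128 - -7 = 25128 + 7 = 25135$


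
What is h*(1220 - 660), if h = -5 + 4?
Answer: -560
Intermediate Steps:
h = -1
h*(1220 - 660) = -(1220 - 660) = -1*560 = -560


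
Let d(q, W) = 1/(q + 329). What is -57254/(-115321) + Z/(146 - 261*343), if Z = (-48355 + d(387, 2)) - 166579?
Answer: 21410973598231/7379844232172 ≈ 2.9013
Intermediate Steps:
d(q, W) = 1/(329 + q)
Z = -153892743/716 (Z = (-48355 + 1/(329 + 387)) - 166579 = (-48355 + 1/716) - 166579 = -34622179/716 - 166579 = -153892743/716 ≈ -2.1493e+5)
-57254/(-115321) + Z/(146 - 261*343) = -57254/(-115321) - 153892743/(716*(146 - 261*343)) = -57254*(-1/115321) - 153892743/(716*(146 - 89523)) = 57254/115321 - 153892743/716/(-89377) = 57254/115321 - 153892743/716*(-1/89377) = 57254/115321 + 153892743/63993932 = 21410973598231/7379844232172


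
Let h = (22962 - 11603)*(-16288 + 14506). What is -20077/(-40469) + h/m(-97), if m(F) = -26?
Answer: 31506285274/40469 ≈ 7.7853e+5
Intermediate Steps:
h = -20241738 (h = 11359*(-1782) = -20241738)
-20077/(-40469) + h/m(-97) = -20077/(-40469) - 20241738/(-26) = -20077*(-1/40469) - 20241738*(-1/26) = 20077/40469 + 10120869/13 = 31506285274/40469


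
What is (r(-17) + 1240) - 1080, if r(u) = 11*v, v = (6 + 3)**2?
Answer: 1051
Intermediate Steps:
v = 81 (v = 9**2 = 81)
r(u) = 891 (r(u) = 11*81 = 891)
(r(-17) + 1240) - 1080 = (891 + 1240) - 1080 = 2131 - 1080 = 1051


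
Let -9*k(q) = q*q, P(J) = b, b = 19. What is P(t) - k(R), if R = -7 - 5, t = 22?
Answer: 35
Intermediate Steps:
P(J) = 19
R = -12
k(q) = -q**2/9 (k(q) = -q*q/9 = -q**2/9)
P(t) - k(R) = 19 - (-1)*(-12)**2/9 = 19 - (-1)*144/9 = 19 - 1*(-16) = 19 + 16 = 35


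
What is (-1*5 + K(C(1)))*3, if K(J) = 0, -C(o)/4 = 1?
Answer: -15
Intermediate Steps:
C(o) = -4 (C(o) = -4*1 = -4)
(-1*5 + K(C(1)))*3 = (-1*5 + 0)*3 = (-5 + 0)*3 = -5*3 = -15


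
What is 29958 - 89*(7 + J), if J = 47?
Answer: 25152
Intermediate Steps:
29958 - 89*(7 + J) = 29958 - 89*(7 + 47) = 29958 - 89*54 = 29958 - 4806 = 25152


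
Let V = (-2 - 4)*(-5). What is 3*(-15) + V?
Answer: -15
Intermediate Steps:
V = 30 (V = -6*(-5) = 30)
3*(-15) + V = 3*(-15) + 30 = -45 + 30 = -15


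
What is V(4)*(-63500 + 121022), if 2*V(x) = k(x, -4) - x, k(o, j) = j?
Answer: -230088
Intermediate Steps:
V(x) = -2 - x/2 (V(x) = (-4 - x)/2 = -2 - x/2)
V(4)*(-63500 + 121022) = (-2 - ½*4)*(-63500 + 121022) = (-2 - 2)*57522 = -4*57522 = -230088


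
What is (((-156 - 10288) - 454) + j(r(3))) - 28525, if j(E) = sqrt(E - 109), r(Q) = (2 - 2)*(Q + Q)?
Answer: -39423 + I*sqrt(109) ≈ -39423.0 + 10.44*I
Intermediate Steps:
r(Q) = 0 (r(Q) = 0*(2*Q) = 0)
j(E) = sqrt(-109 + E)
(((-156 - 10288) - 454) + j(r(3))) - 28525 = (((-156 - 10288) - 454) + sqrt(-109 + 0)) - 28525 = ((-10444 - 454) + sqrt(-109)) - 28525 = (-10898 + I*sqrt(109)) - 28525 = -39423 + I*sqrt(109)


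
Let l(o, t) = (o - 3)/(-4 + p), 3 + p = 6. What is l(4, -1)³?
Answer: -1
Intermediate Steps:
p = 3 (p = -3 + 6 = 3)
l(o, t) = 3 - o (l(o, t) = (o - 3)/(-4 + 3) = (-3 + o)/(-1) = (-3 + o)*(-1) = 3 - o)
l(4, -1)³ = (3 - 1*4)³ = (3 - 4)³ = (-1)³ = -1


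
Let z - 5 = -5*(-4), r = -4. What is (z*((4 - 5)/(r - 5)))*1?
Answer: 25/9 ≈ 2.7778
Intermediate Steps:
z = 25 (z = 5 - 5*(-4) = 5 + 20 = 25)
(z*((4 - 5)/(r - 5)))*1 = (25*((4 - 5)/(-4 - 5)))*1 = (25*(-1/(-9)))*1 = (25*(-1*(-⅑)))*1 = (25*(⅑))*1 = (25/9)*1 = 25/9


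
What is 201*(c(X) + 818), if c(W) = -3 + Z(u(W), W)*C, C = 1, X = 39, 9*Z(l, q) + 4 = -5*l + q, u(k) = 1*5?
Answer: 492115/3 ≈ 1.6404e+5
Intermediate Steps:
u(k) = 5
Z(l, q) = -4/9 - 5*l/9 + q/9 (Z(l, q) = -4/9 + (-5*l + q)/9 = -4/9 + (q - 5*l)/9 = -4/9 + (-5*l/9 + q/9) = -4/9 - 5*l/9 + q/9)
c(W) = -56/9 + W/9 (c(W) = -3 + (-4/9 - 5/9*5 + W/9)*1 = -3 + (-4/9 - 25/9 + W/9)*1 = -3 + (-29/9 + W/9)*1 = -3 + (-29/9 + W/9) = -56/9 + W/9)
201*(c(X) + 818) = 201*((-56/9 + (1/9)*39) + 818) = 201*((-56/9 + 13/3) + 818) = 201*(-17/9 + 818) = 201*(7345/9) = 492115/3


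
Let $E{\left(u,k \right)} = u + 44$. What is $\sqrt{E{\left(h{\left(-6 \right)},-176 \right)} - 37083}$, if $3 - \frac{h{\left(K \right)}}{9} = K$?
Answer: $i \sqrt{36958} \approx 192.24 i$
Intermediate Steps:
$h{\left(K \right)} = 27 - 9 K$
$E{\left(u,k \right)} = 44 + u$
$\sqrt{E{\left(h{\left(-6 \right)},-176 \right)} - 37083} = \sqrt{\left(44 + \left(27 - -54\right)\right) - 37083} = \sqrt{\left(44 + \left(27 + 54\right)\right) - 37083} = \sqrt{\left(44 + 81\right) - 37083} = \sqrt{125 - 37083} = \sqrt{-36958} = i \sqrt{36958}$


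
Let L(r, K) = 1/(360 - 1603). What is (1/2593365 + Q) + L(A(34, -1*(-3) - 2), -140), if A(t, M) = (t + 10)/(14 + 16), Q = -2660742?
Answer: -8577042047391812/3223552695 ≈ -2.6607e+6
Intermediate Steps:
A(t, M) = ⅓ + t/30 (A(t, M) = (10 + t)/30 = (10 + t)*(1/30) = ⅓ + t/30)
L(r, K) = -1/1243 (L(r, K) = 1/(-1243) = -1/1243)
(1/2593365 + Q) + L(A(34, -1*(-3) - 2), -140) = (1/2593365 - 2660742) - 1/1243 = -6900275176829/2593365 - 1/1243 = -8577042047391812/3223552695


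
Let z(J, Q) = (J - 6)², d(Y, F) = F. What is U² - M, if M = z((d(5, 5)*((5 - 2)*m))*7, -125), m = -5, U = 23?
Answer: -281432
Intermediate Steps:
z(J, Q) = (-6 + J)²
M = 281961 (M = (-6 + (5*((5 - 2)*(-5)))*7)² = (-6 + (5*(3*(-5)))*7)² = (-6 + (5*(-15))*7)² = (-6 - 75*7)² = (-6 - 525)² = (-531)² = 281961)
U² - M = 23² - 1*281961 = 529 - 281961 = -281432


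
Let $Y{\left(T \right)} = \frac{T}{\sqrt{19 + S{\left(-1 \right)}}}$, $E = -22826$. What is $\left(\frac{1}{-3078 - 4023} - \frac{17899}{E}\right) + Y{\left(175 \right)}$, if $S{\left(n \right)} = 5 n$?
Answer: $\frac{127077973}{162087426} + \frac{25 \sqrt{14}}{2} \approx 47.555$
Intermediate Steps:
$Y{\left(T \right)} = \frac{T \sqrt{14}}{14}$ ($Y{\left(T \right)} = \frac{T}{\sqrt{19 + 5 \left(-1\right)}} = \frac{T}{\sqrt{19 - 5}} = \frac{T}{\sqrt{14}} = T \frac{\sqrt{14}}{14} = \frac{T \sqrt{14}}{14}$)
$\left(\frac{1}{-3078 - 4023} - \frac{17899}{E}\right) + Y{\left(175 \right)} = \left(\frac{1}{-3078 - 4023} - \frac{17899}{-22826}\right) + \frac{1}{14} \cdot 175 \sqrt{14} = \left(\frac{1}{-7101} - - \frac{17899}{22826}\right) + \frac{25 \sqrt{14}}{2} = \left(- \frac{1}{7101} + \frac{17899}{22826}\right) + \frac{25 \sqrt{14}}{2} = \frac{127077973}{162087426} + \frac{25 \sqrt{14}}{2}$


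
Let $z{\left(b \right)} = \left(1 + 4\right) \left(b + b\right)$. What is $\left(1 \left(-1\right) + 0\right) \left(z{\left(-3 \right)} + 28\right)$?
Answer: $2$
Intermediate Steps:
$z{\left(b \right)} = 10 b$ ($z{\left(b \right)} = 5 \cdot 2 b = 10 b$)
$\left(1 \left(-1\right) + 0\right) \left(z{\left(-3 \right)} + 28\right) = \left(1 \left(-1\right) + 0\right) \left(10 \left(-3\right) + 28\right) = \left(-1 + 0\right) \left(-30 + 28\right) = \left(-1\right) \left(-2\right) = 2$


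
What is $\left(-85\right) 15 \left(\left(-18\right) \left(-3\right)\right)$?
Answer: $-68850$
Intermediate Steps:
$\left(-85\right) 15 \left(\left(-18\right) \left(-3\right)\right) = \left(-1275\right) 54 = -68850$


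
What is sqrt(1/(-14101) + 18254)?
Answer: sqrt(3629592506953)/14101 ≈ 135.11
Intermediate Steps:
sqrt(1/(-14101) + 18254) = sqrt(-1/14101 + 18254) = sqrt(257399653/14101) = sqrt(3629592506953)/14101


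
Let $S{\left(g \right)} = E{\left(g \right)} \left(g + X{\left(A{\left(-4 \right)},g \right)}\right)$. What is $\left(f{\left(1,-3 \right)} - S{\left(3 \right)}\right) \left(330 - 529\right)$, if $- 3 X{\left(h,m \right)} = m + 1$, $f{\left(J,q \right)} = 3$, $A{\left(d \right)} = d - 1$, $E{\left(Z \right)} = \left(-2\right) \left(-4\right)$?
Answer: $\frac{6169}{3} \approx 2056.3$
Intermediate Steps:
$E{\left(Z \right)} = 8$
$A{\left(d \right)} = -1 + d$
$X{\left(h,m \right)} = - \frac{1}{3} - \frac{m}{3}$ ($X{\left(h,m \right)} = - \frac{m + 1}{3} = - \frac{1 + m}{3} = - \frac{1}{3} - \frac{m}{3}$)
$S{\left(g \right)} = - \frac{8}{3} + \frac{16 g}{3}$ ($S{\left(g \right)} = 8 \left(g - \left(\frac{1}{3} + \frac{g}{3}\right)\right) = 8 \left(- \frac{1}{3} + \frac{2 g}{3}\right) = - \frac{8}{3} + \frac{16 g}{3}$)
$\left(f{\left(1,-3 \right)} - S{\left(3 \right)}\right) \left(330 - 529\right) = \left(3 - \left(- \frac{8}{3} + \frac{16}{3} \cdot 3\right)\right) \left(330 - 529\right) = \left(3 - \left(- \frac{8}{3} + 16\right)\right) \left(-199\right) = \left(3 - \frac{40}{3}\right) \left(-199\right) = \left(- \frac{31}{3}\right) \left(-199\right) = \frac{6169}{3}$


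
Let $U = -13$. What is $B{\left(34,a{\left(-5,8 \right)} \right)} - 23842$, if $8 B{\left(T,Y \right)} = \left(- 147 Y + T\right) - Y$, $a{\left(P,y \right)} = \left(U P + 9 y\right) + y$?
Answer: $- \frac{106081}{4} \approx -26520.0$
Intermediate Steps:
$a{\left(P,y \right)} = - 13 P + 10 y$ ($a{\left(P,y \right)} = \left(- 13 P + 9 y\right) + y = - 13 P + 10 y$)
$B{\left(T,Y \right)} = - \frac{37 Y}{2} + \frac{T}{8}$ ($B{\left(T,Y \right)} = \frac{\left(- 147 Y + T\right) - Y}{8} = \frac{\left(T - 147 Y\right) - Y}{8} = \frac{T - 148 Y}{8} = - \frac{37 Y}{2} + \frac{T}{8}$)
$B{\left(34,a{\left(-5,8 \right)} \right)} - 23842 = \left(- \frac{37 \left(\left(-13\right) \left(-5\right) + 10 \cdot 8\right)}{2} + \frac{1}{8} \cdot 34\right) - 23842 = \left(- \frac{37 \left(65 + 80\right)}{2} + \frac{17}{4}\right) - 23842 = \left(\left(- \frac{37}{2}\right) 145 + \frac{17}{4}\right) - 23842 = \left(- \frac{5365}{2} + \frac{17}{4}\right) - 23842 = - \frac{10713}{4} - 23842 = - \frac{106081}{4}$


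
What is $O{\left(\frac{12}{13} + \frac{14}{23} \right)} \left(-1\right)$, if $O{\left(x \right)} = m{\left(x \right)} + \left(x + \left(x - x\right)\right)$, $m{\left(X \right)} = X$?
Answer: $- \frac{916}{299} \approx -3.0635$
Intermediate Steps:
$O{\left(x \right)} = 2 x$ ($O{\left(x \right)} = x + \left(x + \left(x - x\right)\right) = x + \left(x + 0\right) = x + x = 2 x$)
$O{\left(\frac{12}{13} + \frac{14}{23} \right)} \left(-1\right) = 2 \left(\frac{12}{13} + \frac{14}{23}\right) \left(-1\right) = 2 \cdot \frac{458}{299} \left(-1\right) = \frac{916}{299} \left(-1\right) = - \frac{916}{299}$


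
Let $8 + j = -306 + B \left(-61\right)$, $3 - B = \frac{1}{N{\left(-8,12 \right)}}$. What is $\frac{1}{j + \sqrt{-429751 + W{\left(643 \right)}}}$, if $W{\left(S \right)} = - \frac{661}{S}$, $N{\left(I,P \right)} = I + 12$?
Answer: $- \frac{4956244}{6808959411} - \frac{16 i \sqrt{177680546222}}{6808959411} \approx -0.0007279 - 0.00099051 i$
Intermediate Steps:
$N{\left(I,P \right)} = 12 + I$
$B = \frac{11}{4}$ ($B = 3 - \frac{1}{12 - 8} = 3 - \frac{1}{4} = \frac{11}{4} \approx 2.75$)
$j = - \frac{1927}{4}$ ($j = -8 + \left(-306 + \frac{11}{4} \left(-61\right)\right) = -8 - \frac{1895}{4} = - \frac{1927}{4} \approx -481.75$)
$\frac{1}{j + \sqrt{-429751 + W{\left(643 \right)}}} = \frac{1}{- \frac{1927}{4} + \sqrt{-429751 - \frac{661}{643}}} = \frac{1}{- \frac{1927}{4} + \sqrt{- \frac{276330554}{643}}} = \frac{1}{- \frac{1927}{4} + \frac{i \sqrt{177680546222}}{643}}$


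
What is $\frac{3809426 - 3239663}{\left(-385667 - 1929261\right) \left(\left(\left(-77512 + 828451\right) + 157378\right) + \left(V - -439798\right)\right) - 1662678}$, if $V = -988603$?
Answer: $- \frac{569763}{832246057814} \approx -6.8461 \cdot 10^{-7}$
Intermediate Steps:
$\frac{3809426 - 3239663}{\left(-385667 - 1929261\right) \left(\left(\left(-77512 + 828451\right) + 157378\right) + \left(V - -439798\right)\right) - 1662678} = \frac{3809426 - 3239663}{\left(-385667 - 1929261\right) \left(\left(\left(-77512 + 828451\right) + 157378\right) - 548805\right) - 1662678} = \frac{569763}{- 2314928 \left(\left(750939 + 157378\right) + \left(-988603 + 439798\right)\right) - 1662678} = \frac{569763}{- 2314928 \left(908317 - 548805\right) - 1662678} = \frac{569763}{\left(-2314928\right) 359512 - 1662678} = \frac{569763}{-832244395136 - 1662678} = \frac{569763}{-832246057814} = 569763 \left(- \frac{1}{832246057814}\right) = - \frac{569763}{832246057814}$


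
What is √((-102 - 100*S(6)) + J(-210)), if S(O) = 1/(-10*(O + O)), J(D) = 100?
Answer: I*√42/6 ≈ 1.0801*I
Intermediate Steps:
S(O) = -1/(20*O) (S(O) = 1/(-20*O) = -1/(20*O))
√((-102 - 100*S(6)) + J(-210)) = √((-102 - (-5)/6) + 100) = √((-102 - 100*(-1/120)) + 100) = √((-102 + ⅚) + 100) = √(-607/6 + 100) = √(-7/6) = I*√42/6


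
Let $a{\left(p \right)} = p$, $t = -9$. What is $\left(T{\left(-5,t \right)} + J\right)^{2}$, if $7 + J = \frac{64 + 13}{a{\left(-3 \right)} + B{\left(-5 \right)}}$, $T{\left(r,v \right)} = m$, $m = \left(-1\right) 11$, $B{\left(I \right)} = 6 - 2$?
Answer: $3481$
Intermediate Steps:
$B{\left(I \right)} = 4$ ($B{\left(I \right)} = 6 - 2 = 4$)
$m = -11$
$T{\left(r,v \right)} = -11$
$J = 70$ ($J = -7 + \frac{64 + 13}{-3 + 4} = -7 + \frac{77}{1} = -7 + 77 \cdot 1 = -7 + 77 = 70$)
$\left(T{\left(-5,t \right)} + J\right)^{2} = \left(-11 + 70\right)^{2} = 59^{2} = 3481$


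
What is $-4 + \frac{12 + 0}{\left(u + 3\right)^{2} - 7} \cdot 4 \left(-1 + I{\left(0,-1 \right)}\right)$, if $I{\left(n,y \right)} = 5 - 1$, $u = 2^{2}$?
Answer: $- \frac{4}{7} \approx -0.57143$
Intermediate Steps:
$u = 4$
$I{\left(n,y \right)} = 4$ ($I{\left(n,y \right)} = 5 - 1 = 4$)
$-4 + \frac{12 + 0}{\left(u + 3\right)^{2} - 7} \cdot 4 \left(-1 + I{\left(0,-1 \right)}\right) = -4 + \frac{12 + 0}{\left(4 + 3\right)^{2} - 7} \cdot 4 \left(-1 + 4\right) = -4 + \frac{12}{7^{2} - 7} \cdot 4 \cdot 3 = -4 + \frac{12}{49 - 7} \cdot 12 = -4 + \frac{12}{42} \cdot 12 = -4 + 12 \cdot \frac{1}{42} \cdot 12 = -4 + \frac{2}{7} \cdot 12 = -4 + \frac{24}{7} = - \frac{4}{7}$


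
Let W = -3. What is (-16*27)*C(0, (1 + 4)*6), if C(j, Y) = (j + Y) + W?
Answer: -11664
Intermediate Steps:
C(j, Y) = -3 + Y + j (C(j, Y) = (j + Y) - 3 = (Y + j) - 3 = -3 + Y + j)
(-16*27)*C(0, (1 + 4)*6) = (-16*27)*(-3 + (1 + 4)*6 + 0) = -432*(-3 + 5*6 + 0) = -432*(-3 + 30 + 0) = -432*27 = -11664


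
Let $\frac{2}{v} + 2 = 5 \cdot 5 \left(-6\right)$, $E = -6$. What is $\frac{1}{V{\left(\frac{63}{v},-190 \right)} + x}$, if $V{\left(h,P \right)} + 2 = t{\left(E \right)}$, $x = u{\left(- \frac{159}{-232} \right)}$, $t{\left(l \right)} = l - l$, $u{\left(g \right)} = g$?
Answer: $- \frac{232}{305} \approx -0.76066$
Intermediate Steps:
$t{\left(l \right)} = 0$
$x = \frac{159}{232}$ ($x = - \frac{159}{-232} = \left(-159\right) \left(- \frac{1}{232}\right) = \frac{159}{232} \approx 0.68534$)
$v = - \frac{1}{76}$ ($v = \frac{2}{-2 + 5 \cdot 5 \left(-6\right)} = \frac{2}{-2 + 25 \left(-6\right)} = \frac{2}{-2 - 150} = \frac{2}{-152} = 2 \left(- \frac{1}{152}\right) = - \frac{1}{76} \approx -0.013158$)
$V{\left(h,P \right)} = -2$ ($V{\left(h,P \right)} = -2 + 0 = -2$)
$\frac{1}{V{\left(\frac{63}{v},-190 \right)} + x} = \frac{1}{-2 + \frac{159}{232}} = \frac{1}{- \frac{305}{232}} = - \frac{232}{305}$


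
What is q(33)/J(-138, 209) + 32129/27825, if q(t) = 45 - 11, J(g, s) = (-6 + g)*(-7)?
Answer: 793621/667800 ≈ 1.1884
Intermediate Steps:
J(g, s) = 42 - 7*g
q(t) = 34
q(33)/J(-138, 209) + 32129/27825 = 34/(42 - 7*(-138)) + 32129/27825 = 34/(42 + 966) + 32129*(1/27825) = 34/1008 + 32129/27825 = 34*(1/1008) + 32129/27825 = 17/504 + 32129/27825 = 793621/667800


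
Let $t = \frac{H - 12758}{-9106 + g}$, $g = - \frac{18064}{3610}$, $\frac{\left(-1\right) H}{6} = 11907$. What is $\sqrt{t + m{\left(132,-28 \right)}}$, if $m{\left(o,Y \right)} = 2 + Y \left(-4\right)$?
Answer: $\frac{79 \sqrt{1335149604694}}{8222681} \approx 11.101$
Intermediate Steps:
$m{\left(o,Y \right)} = 2 - 4 Y$
$H = -71442$ ($H = \left(-6\right) 11907 = -71442$)
$g = - \frac{9032}{1805}$ ($g = \left(-18064\right) \frac{1}{3610} = - \frac{9032}{1805} \approx -5.0039$)
$t = \frac{75990500}{8222681}$ ($t = \frac{-71442 - 12758}{-9106 - \frac{9032}{1805}} = - \frac{84200}{- \frac{16445362}{1805}} = \left(-84200\right) \left(- \frac{1805}{16445362}\right) = \frac{75990500}{8222681} \approx 9.2416$)
$\sqrt{t + m{\left(132,-28 \right)}} = \sqrt{\frac{75990500}{8222681} + \left(2 - -112\right)} = \sqrt{\frac{75990500}{8222681} + \left(2 + 112\right)} = \sqrt{\frac{75990500}{8222681} + 114} = \sqrt{\frac{1013376134}{8222681}} = \frac{79 \sqrt{1335149604694}}{8222681}$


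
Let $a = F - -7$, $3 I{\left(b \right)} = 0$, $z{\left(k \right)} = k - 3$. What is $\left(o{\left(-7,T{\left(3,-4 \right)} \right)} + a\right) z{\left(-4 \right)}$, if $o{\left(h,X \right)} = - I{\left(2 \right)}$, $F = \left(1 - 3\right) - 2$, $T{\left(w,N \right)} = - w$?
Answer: $-21$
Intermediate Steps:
$z{\left(k \right)} = -3 + k$
$I{\left(b \right)} = 0$ ($I{\left(b \right)} = \frac{1}{3} \cdot 0 = 0$)
$F = -4$ ($F = -2 - 2 = -4$)
$a = 3$ ($a = -4 - -7 = -4 + 7 = 3$)
$o{\left(h,X \right)} = 0$ ($o{\left(h,X \right)} = \left(-1\right) 0 = 0$)
$\left(o{\left(-7,T{\left(3,-4 \right)} \right)} + a\right) z{\left(-4 \right)} = \left(0 + 3\right) \left(-3 - 4\right) = 3 \left(-7\right) = -21$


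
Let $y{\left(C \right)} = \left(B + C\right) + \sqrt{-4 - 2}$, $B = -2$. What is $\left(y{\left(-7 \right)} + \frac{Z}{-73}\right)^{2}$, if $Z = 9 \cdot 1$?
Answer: $\frac{411582}{5329} - \frac{1332 i \sqrt{6}}{73} \approx 77.234 - 44.695 i$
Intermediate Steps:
$Z = 9$
$y{\left(C \right)} = -2 + C + i \sqrt{6}$ ($y{\left(C \right)} = \left(-2 + C\right) + \sqrt{-4 - 2} = \left(-2 + C\right) + \sqrt{-6} = \left(-2 + C\right) + i \sqrt{6} = -2 + C + i \sqrt{6}$)
$\left(y{\left(-7 \right)} + \frac{Z}{-73}\right)^{2} = \left(\left(-2 - 7 + i \sqrt{6}\right) + \frac{9}{-73}\right)^{2} = \left(\left(-9 + i \sqrt{6}\right) + 9 \left(- \frac{1}{73}\right)\right)^{2} = \left(\left(-9 + i \sqrt{6}\right) - \frac{9}{73}\right)^{2} = \left(- \frac{666}{73} + i \sqrt{6}\right)^{2}$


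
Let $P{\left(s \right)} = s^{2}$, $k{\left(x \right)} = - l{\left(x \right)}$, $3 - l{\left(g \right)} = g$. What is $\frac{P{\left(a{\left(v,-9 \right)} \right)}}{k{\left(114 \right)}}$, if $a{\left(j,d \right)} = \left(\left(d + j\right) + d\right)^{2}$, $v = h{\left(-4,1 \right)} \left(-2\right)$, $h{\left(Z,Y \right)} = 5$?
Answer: $\frac{614656}{111} \approx 5537.4$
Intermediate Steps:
$l{\left(g \right)} = 3 - g$
$k{\left(x \right)} = -3 + x$ ($k{\left(x \right)} = - (3 - x) = -3 + x$)
$v = -10$ ($v = 5 \left(-2\right) = -10$)
$a{\left(j,d \right)} = \left(j + 2 d\right)^{2}$
$\frac{P{\left(a{\left(v,-9 \right)} \right)}}{k{\left(114 \right)}} = \frac{\left(\left(-10 + 2 \left(-9\right)\right)^{2}\right)^{2}}{-3 + 114} = \frac{\left(\left(-10 - 18\right)^{2}\right)^{2}}{111} = \left(\left(-28\right)^{2}\right)^{2} \cdot \frac{1}{111} = 784^{2} \cdot \frac{1}{111} = 614656 \cdot \frac{1}{111} = \frac{614656}{111}$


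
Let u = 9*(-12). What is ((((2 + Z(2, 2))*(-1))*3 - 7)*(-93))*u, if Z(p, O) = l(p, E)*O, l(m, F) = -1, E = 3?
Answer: -70308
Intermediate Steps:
Z(p, O) = -O
u = -108
((((2 + Z(2, 2))*(-1))*3 - 7)*(-93))*u = ((((2 - 1*2)*(-1))*3 - 7)*(-93))*(-108) = ((((2 - 2)*(-1))*3 - 7)*(-93))*(-108) = (((0*(-1))*3 - 7)*(-93))*(-108) = ((0*3 - 7)*(-93))*(-108) = ((0 - 7)*(-93))*(-108) = -7*(-93)*(-108) = 651*(-108) = -70308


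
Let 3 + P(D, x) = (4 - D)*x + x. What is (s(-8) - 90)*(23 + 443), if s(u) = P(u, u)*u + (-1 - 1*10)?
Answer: 351830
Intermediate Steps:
P(D, x) = -3 + x + x*(4 - D) (P(D, x) = -3 + ((4 - D)*x + x) = -3 + (x*(4 - D) + x) = -3 + (x + x*(4 - D)) = -3 + x + x*(4 - D))
s(u) = -11 + u*(-3 - u**2 + 5*u) (s(u) = (-3 + 5*u - u*u)*u + (-1 - 1*10) = (-3 + 5*u - u**2)*u + (-1 - 10) = (-3 - u**2 + 5*u)*u - 11 = u*(-3 - u**2 + 5*u) - 11 = -11 + u*(-3 - u**2 + 5*u))
(s(-8) - 90)*(23 + 443) = ((-11 - 1*(-8)*(3 + (-8)**2 - 5*(-8))) - 90)*(23 + 443) = ((-11 - 1*(-8)*(3 + 64 + 40)) - 90)*466 = ((-11 - 1*(-8)*107) - 90)*466 = ((-11 + 856) - 90)*466 = (845 - 90)*466 = 755*466 = 351830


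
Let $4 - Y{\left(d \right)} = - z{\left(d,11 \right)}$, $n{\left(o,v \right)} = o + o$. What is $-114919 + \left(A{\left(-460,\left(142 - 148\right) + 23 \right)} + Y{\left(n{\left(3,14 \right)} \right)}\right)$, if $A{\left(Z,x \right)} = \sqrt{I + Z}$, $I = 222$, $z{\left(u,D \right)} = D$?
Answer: $-114904 + i \sqrt{238} \approx -1.149 \cdot 10^{5} + 15.427 i$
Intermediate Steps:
$n{\left(o,v \right)} = 2 o$
$Y{\left(d \right)} = 15$ ($Y{\left(d \right)} = 4 - \left(-1\right) 11 = 4 - -11 = 4 + 11 = 15$)
$A{\left(Z,x \right)} = \sqrt{222 + Z}$
$-114919 + \left(A{\left(-460,\left(142 - 148\right) + 23 \right)} + Y{\left(n{\left(3,14 \right)} \right)}\right) = -114919 + \left(\sqrt{222 - 460} + 15\right) = -114919 + \left(\sqrt{-238} + 15\right) = -114919 + \left(i \sqrt{238} + 15\right) = -114919 + \left(15 + i \sqrt{238}\right) = -114904 + i \sqrt{238}$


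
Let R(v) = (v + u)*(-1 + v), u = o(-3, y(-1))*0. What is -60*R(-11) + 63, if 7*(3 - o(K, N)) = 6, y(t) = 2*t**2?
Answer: -7857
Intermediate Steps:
o(K, N) = 15/7 (o(K, N) = 3 - 1/7*6 = 3 - 6/7 = 15/7)
u = 0 (u = (15/7)*0 = 0)
R(v) = v*(-1 + v) (R(v) = (v + 0)*(-1 + v) = v*(-1 + v))
-60*R(-11) + 63 = -(-660)*(-1 - 11) + 63 = -(-660)*(-12) + 63 = -60*132 + 63 = -7920 + 63 = -7857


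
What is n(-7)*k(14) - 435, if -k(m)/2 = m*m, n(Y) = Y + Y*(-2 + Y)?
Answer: -22387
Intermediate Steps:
k(m) = -2*m² (k(m) = -2*m*m = -2*m²)
n(-7)*k(14) - 435 = (-7*(-1 - 7))*(-2*14²) - 435 = (-7*(-8))*(-2*196) - 435 = 56*(-392) - 435 = -21952 - 435 = -22387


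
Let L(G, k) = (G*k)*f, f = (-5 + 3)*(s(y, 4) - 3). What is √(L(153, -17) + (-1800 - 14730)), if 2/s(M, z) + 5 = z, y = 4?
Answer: 2*I*√10635 ≈ 206.25*I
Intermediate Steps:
s(M, z) = 2/(-5 + z)
f = 10 (f = (-5 + 3)*(2/(-5 + 4) - 3) = -2*(2/(-1) - 3) = -2*(2*(-1) - 3) = -2*(-2 - 3) = -2*(-5) = 10)
L(G, k) = 10*G*k (L(G, k) = (G*k)*10 = 10*G*k)
√(L(153, -17) + (-1800 - 14730)) = √(10*153*(-17) + (-1800 - 14730)) = √(-26010 - 16530) = √(-42540) = 2*I*√10635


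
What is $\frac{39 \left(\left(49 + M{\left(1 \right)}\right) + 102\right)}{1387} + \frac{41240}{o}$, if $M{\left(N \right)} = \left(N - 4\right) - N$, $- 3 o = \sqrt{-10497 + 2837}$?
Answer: $\frac{5733}{1387} + \frac{12372 i \sqrt{1915}}{383} \approx 4.1334 + 1413.6 i$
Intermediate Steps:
$o = - \frac{2 i \sqrt{1915}}{3}$ ($o = - \frac{\sqrt{-10497 + 2837}}{3} = - \frac{\sqrt{-7660}}{3} = - \frac{2 i \sqrt{1915}}{3} \approx - 29.174 i$)
$M{\left(N \right)} = -4$ ($M{\left(N \right)} = \left(-4 + N\right) - N = -4$)
$\frac{39 \left(\left(49 + M{\left(1 \right)}\right) + 102\right)}{1387} + \frac{41240}{o} = \frac{39 \left(\left(49 - 4\right) + 102\right)}{1387} + \frac{41240}{\left(- \frac{2}{3}\right) i \sqrt{1915}} = 39 \left(45 + 102\right) \frac{1}{1387} + 41240 \frac{3 i \sqrt{1915}}{3830} = 39 \cdot 147 \cdot \frac{1}{1387} + \frac{12372 i \sqrt{1915}}{383} = 5733 \cdot \frac{1}{1387} + \frac{12372 i \sqrt{1915}}{383} = \frac{5733}{1387} + \frac{12372 i \sqrt{1915}}{383}$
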